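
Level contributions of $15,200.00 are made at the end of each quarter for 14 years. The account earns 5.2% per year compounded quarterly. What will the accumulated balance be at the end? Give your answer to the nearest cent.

This is an ordinary annuity: 56 deposits of $15,200.00 at the end of each quarter.
Periodic rate r = 0.052/4 per quarter; n is counted in quarters.
FV = PMT × [((1+r)^n − 1)/r] = 15,200 × [(1+r)^56 − 1] / r = $1,240,836.56

$1,240,836.56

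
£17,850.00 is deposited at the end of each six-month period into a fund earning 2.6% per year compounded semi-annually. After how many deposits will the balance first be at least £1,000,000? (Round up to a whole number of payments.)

Periodic rate r = 0.026/2 per half-year; n is counted in half-years.
Ordinary annuity FV: 1,000,000 = 17,850 × [((1+r)^n − 1)/r].
(1+r)^n = 1 + 1,000,000 × r / 17,850, so n = ln(1 + 1,000,000·r/17,850) / ln(1+r) = 42.36.
Round up to a whole number of payments: n = 43.

43 payments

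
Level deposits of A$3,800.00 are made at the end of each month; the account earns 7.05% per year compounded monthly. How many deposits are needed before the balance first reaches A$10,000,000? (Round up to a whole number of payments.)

479 payments

Periodic rate r = 0.0705/12 per month; n is counted in months.
Ordinary annuity FV: 10,000,000 = 3,800 × [((1+r)^n − 1)/r].
(1+r)^n = 1 + 10,000,000 × r / 3,800, so n = ln(1 + 10,000,000·r/3,800) / ln(1+r) = 478.16.
Round up to a whole number of payments: n = 479.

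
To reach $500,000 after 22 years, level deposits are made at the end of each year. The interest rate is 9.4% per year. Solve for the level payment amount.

$7,559.42

Level ordinary annuity; solve FV = PMT × [((1+r)^n − 1)/r] for PMT.
Periodic rate r = 0.094 per year.
With n = 22: PMT = 500,000 / ([((1+r)^n − 1)/r]) = $7,559.42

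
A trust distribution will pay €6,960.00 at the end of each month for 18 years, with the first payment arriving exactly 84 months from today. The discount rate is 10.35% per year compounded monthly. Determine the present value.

€333,728.22

Ordinary annuity of 216 payments, first payment at period 84.
Periodic rate r = 0.1035/12 per month; n is counted in months.
The ordinary-annuity PV formula values the stream one period before the first payment (period 83); discount that back 83 periods:
PV₀ = 6,960 × [1 − (1+r)^−216] / r × (1+r)^−83 = €333,728.22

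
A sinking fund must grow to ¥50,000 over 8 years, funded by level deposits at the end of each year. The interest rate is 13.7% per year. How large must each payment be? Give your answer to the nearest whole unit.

¥3,820

Level ordinary annuity; solve FV = PMT × [((1+r)^n − 1)/r] for PMT.
Periodic rate r = 0.137 per year.
With n = 8: PMT = 50,000 / ([((1+r)^n − 1)/r]) = ¥3,820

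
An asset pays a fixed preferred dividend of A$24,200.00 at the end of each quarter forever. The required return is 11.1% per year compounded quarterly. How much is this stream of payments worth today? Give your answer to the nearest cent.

A$872,072.07

Periodic rate r = 0.111/4 per quarter.
Level perpetuity: PV = PMT / r = 24,200 / (0.111/4) = A$872,072.07.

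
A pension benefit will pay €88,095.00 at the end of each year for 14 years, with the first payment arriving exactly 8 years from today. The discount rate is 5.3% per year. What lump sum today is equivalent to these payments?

Ordinary annuity of 14 payments, first payment at period 8.
Periodic rate r = 0.053 per year.
The ordinary-annuity PV formula values the stream one period before the first payment (period 7); discount that back 7 periods:
PV₀ = 88,095 × [1 − (1+r)^−14] / r × (1+r)^−7 = €595,988.69

€595,988.69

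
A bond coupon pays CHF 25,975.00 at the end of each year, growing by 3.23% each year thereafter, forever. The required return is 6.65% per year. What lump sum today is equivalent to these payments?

Periodic rate r = 0.0665 per year.
Growing perpetuity (Gordon): PV = PMT₁ / (r − g) = 25,975 / (r − 0.0323) = CHF 759,502.92.

CHF 759,502.92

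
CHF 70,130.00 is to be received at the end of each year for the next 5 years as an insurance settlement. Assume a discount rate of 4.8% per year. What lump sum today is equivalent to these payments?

CHF 305,312.19

This is an ordinary annuity: 5 payments of CHF 70,130.00 at the end of each year.
Periodic rate r = 0.048 per year.
PV = PMT × [(1 − (1+r)^−n)/r] = 70,130 × [1 − (1+r)^−5] / r = CHF 305,312.19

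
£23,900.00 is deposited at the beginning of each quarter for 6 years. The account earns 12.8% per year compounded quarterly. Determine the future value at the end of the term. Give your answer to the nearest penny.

£870,722.99

This is an annuity due: 24 deposits of £23,900.00 at the beginning of each quarter.
Periodic rate r = 0.128/4 per quarter; n is counted in quarters.
FV = PMT × [((1+r)^n − 1)/r] × (1+r) = 23,900 × [(1+r)^24 − 1] / r × (1+r) = £870,722.99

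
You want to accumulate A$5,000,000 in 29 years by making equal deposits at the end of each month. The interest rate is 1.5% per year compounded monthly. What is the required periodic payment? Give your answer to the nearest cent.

A$11,477.51

Level ordinary annuity; solve FV = PMT × [((1+r)^n − 1)/r] for PMT.
Periodic rate r = 0.015/12 per month; n is counted in months.
With n = 348: PMT = 5,000,000 / ([((1+r)^n − 1)/r]) = A$11,477.51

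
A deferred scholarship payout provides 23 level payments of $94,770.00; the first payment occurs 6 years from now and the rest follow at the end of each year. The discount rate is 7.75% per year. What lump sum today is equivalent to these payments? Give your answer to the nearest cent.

$690,696.67

Ordinary annuity of 23 payments, first payment at period 6.
Periodic rate r = 0.0775 per year.
The ordinary-annuity PV formula values the stream one period before the first payment (period 5); discount that back 5 periods:
PV₀ = 94,770 × [1 − (1+r)^−23] / r × (1+r)^−5 = $690,696.67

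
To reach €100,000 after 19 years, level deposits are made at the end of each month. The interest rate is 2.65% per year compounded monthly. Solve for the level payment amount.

Level ordinary annuity; solve FV = PMT × [((1+r)^n − 1)/r] for PMT.
Periodic rate r = 0.0265/12 per month; n is counted in months.
With n = 228: PMT = 100,000 / ([((1+r)^n − 1)/r]) = €337.88

€337.88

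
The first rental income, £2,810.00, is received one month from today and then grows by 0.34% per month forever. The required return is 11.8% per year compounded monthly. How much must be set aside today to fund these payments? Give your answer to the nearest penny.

Periodic rate r = 0.118/12 per month.
Growing perpetuity (Gordon): PV = PMT₁ / (r − g) = 2,810 / (r − 0.0034) = £436,787.56.

£436,787.56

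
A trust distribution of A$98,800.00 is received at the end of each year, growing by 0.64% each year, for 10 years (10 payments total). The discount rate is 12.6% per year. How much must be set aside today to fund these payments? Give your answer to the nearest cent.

Periodic rate r = 0.126 per year.
Growing ordinary annuity: PV = PMT₁ × [1 − ((1+g)/(1+r))^n] / (r − g) = 98,800 × [1 − ((1+0.0064)/(1+r))^10] / (r − 0.0064) = A$557,337.16.

A$557,337.16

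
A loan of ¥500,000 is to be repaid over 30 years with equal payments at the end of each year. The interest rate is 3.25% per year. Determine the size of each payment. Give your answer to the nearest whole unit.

Level ordinary annuity; solve PV = PMT × [(1 − (1+r)^−n)/r] for PMT.
Periodic rate r = 0.0325 per year.
With n = 30: PMT = 500,000 / ([(1 − (1+r)^−n)/r]) = ¥26,341

¥26,341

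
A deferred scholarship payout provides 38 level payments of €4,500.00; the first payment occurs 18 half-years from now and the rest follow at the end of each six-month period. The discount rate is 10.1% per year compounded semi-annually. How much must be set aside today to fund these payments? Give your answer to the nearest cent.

Ordinary annuity of 38 payments, first payment at period 18.
Periodic rate r = 0.101/2 per half-year; n is counted in half-years.
The ordinary-annuity PV formula values the stream one period before the first payment (period 17); discount that back 17 periods:
PV₀ = 4,500 × [1 − (1+r)^−38] / r × (1+r)^−17 = €32,633.40

€32,633.40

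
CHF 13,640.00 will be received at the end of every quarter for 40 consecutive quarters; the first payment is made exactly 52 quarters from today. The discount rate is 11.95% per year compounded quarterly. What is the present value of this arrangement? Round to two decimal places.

Ordinary annuity of 40 payments, first payment at period 52.
Periodic rate r = 0.1195/4 per quarter; n is counted in quarters.
The ordinary-annuity PV formula values the stream one period before the first payment (period 51); discount that back 51 periods:
PV₀ = 13,640 × [1 − (1+r)^−40] / r × (1+r)^−51 = CHF 70,399.84

CHF 70,399.84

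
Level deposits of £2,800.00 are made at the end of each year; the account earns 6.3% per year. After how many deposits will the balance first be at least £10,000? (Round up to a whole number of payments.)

4 payments

Periodic rate r = 0.063 per year.
Ordinary annuity FV: 10,000 = 2,800 × [((1+r)^n − 1)/r].
(1+r)^n = 1 + 10,000 × r / 2,800, so n = ln(1 + 10,000·r/2,800) / ln(1+r) = 3.32.
Round up to a whole number of payments: n = 4.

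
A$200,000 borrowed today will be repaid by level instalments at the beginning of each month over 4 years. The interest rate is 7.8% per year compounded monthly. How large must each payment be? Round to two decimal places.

A$4,832.42

Level annuity due; solve PV = PMT × [(1 − (1+r)^−n)/r] × (1+r) for PMT.
Periodic rate r = 0.078/12 per month; n is counted in months.
With n = 48: PMT = 200,000 / ([(1 − (1+r)^−n)/r] × (1+r)) = A$4,832.42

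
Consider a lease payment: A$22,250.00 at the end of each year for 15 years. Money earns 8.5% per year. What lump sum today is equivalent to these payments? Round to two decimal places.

A$184,769.26

This is an ordinary annuity: 15 payments of A$22,250.00 at the end of each year.
Periodic rate r = 0.085 per year.
PV = PMT × [(1 − (1+r)^−n)/r] = 22,250 × [1 − (1+r)^−15] / r = A$184,769.26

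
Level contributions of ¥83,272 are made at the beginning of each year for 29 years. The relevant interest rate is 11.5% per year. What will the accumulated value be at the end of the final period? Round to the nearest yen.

This is an annuity due: 29 deposits of ¥83,272 at the beginning of each year.
Periodic rate r = 0.115 per year.
FV = PMT × [((1+r)^n − 1)/r] × (1+r) = 83,272 × [(1+r)^29 − 1] / r × (1+r) = ¥18,161,743

¥18,161,743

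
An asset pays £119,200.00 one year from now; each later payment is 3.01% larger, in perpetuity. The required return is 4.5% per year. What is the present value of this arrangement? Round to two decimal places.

£8,000,000.00

Periodic rate r = 0.045 per year.
Growing perpetuity (Gordon): PV = PMT₁ / (r − g) = 119,200 / (r − 0.0301) = £8,000,000.00.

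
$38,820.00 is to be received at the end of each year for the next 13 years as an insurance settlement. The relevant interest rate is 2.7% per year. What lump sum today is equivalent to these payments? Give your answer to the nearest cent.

$420,883.04

This is an ordinary annuity: 13 payments of $38,820.00 at the end of each year.
Periodic rate r = 0.027 per year.
PV = PMT × [(1 − (1+r)^−n)/r] = 38,820 × [1 − (1+r)^−13] / r = $420,883.04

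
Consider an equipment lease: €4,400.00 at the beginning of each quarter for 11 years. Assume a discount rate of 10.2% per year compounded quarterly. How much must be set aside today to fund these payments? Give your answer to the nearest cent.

€118,513.23

This is an annuity due: 44 payments of €4,400.00 at the beginning of each quarter.
Periodic rate r = 0.102/4 per quarter; n is counted in quarters.
PV = PMT × [(1 − (1+r)^−n)/r] × (1+r) = 4,400 × [1 − (1+r)^−44] / r × (1+r) = €118,513.23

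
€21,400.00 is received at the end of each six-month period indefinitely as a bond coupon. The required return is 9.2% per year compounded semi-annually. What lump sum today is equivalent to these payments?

€465,217.39

Periodic rate r = 0.092/2 per half-year.
Level perpetuity: PV = PMT / r = 21,400 / (0.092/2) = €465,217.39.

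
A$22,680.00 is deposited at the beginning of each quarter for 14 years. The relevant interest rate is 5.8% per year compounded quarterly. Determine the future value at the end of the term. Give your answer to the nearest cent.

This is an annuity due: 56 deposits of A$22,680.00 at the beginning of each quarter.
Periodic rate r = 0.058/4 per quarter; n is counted in quarters.
FV = PMT × [((1+r)^n − 1)/r] × (1+r) = 22,680 × [(1+r)^56 − 1] / r × (1+r) = A$1,966,564.71

A$1,966,564.71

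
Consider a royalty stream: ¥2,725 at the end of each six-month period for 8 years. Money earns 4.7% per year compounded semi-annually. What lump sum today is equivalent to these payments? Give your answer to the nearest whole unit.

¥35,994

This is an ordinary annuity: 16 payments of ¥2,725 at the end of each six-month period.
Periodic rate r = 0.047/2 per half-year; n is counted in half-years.
PV = PMT × [(1 − (1+r)^−n)/r] = 2,725 × [1 − (1+r)^−16] / r = ¥35,994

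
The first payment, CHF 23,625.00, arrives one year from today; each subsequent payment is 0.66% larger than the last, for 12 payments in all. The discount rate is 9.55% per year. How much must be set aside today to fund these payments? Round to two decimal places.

Periodic rate r = 0.0955 per year.
Growing ordinary annuity: PV = PMT₁ × [1 − ((1+g)/(1+r))^n] / (r − g) = 23,625 × [1 − ((1+0.0066)/(1+r))^12] / (r − 0.0066) = CHF 169,497.18.

CHF 169,497.18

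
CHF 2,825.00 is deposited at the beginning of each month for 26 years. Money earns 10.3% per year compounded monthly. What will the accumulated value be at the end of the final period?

CHF 4,445,011.81

This is an annuity due: 312 deposits of CHF 2,825.00 at the beginning of each month.
Periodic rate r = 0.103/12 per month; n is counted in months.
FV = PMT × [((1+r)^n − 1)/r] × (1+r) = 2,825 × [(1+r)^312 − 1] / r × (1+r) = CHF 4,445,011.81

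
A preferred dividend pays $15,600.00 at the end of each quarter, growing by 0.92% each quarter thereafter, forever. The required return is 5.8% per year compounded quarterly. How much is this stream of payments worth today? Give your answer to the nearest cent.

$2,943,396.23

Periodic rate r = 0.058/4 per quarter.
Growing perpetuity (Gordon): PV = PMT₁ / (r − g) = 15,600 / (r − 0.0092) = $2,943,396.23.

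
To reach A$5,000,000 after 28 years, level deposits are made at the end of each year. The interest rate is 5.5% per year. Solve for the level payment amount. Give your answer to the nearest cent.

Level ordinary annuity; solve FV = PMT × [((1+r)^n − 1)/r] for PMT.
Periodic rate r = 0.055 per year.
With n = 28: PMT = 5,000,000 / ([((1+r)^n − 1)/r]) = A$79,072.00

A$79,072.00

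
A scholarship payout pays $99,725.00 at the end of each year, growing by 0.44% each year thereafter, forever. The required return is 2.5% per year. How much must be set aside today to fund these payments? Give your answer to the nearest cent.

Periodic rate r = 0.025 per year.
Growing perpetuity (Gordon): PV = PMT₁ / (r − g) = 99,725 / (r − 0.0044) = $4,841,019.42.

$4,841,019.42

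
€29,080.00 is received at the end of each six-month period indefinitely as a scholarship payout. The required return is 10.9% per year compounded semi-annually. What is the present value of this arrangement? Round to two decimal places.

€533,577.98

Periodic rate r = 0.109/2 per half-year.
Level perpetuity: PV = PMT / r = 29,080 / (0.109/2) = €533,577.98.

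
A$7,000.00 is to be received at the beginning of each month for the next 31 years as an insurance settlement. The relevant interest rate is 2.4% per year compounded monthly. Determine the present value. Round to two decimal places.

A$1,839,202.35

This is an annuity due: 372 payments of A$7,000.00 at the beginning of each month.
Periodic rate r = 0.024/12 per month; n is counted in months.
PV = PMT × [(1 − (1+r)^−n)/r] × (1+r) = 7,000 × [1 − (1+r)^−372] / r × (1+r) = A$1,839,202.35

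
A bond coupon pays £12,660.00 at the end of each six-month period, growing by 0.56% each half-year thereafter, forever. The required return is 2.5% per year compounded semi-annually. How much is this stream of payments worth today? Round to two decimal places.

Periodic rate r = 0.025/2 per half-year.
Growing perpetuity (Gordon): PV = PMT₁ / (r − g) = 12,660 / (r − 0.0056) = £1,834,782.61.

£1,834,782.61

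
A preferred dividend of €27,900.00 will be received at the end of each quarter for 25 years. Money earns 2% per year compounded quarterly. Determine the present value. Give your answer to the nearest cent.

This is an ordinary annuity: 100 payments of €27,900.00 at the end of each quarter.
Periodic rate r = 0.02/4 per quarter; n is counted in quarters.
PV = PMT × [(1 − (1+r)^−n)/r] = 27,900 × [1 − (1+r)^−100] / r = €2,191,339.79

€2,191,339.79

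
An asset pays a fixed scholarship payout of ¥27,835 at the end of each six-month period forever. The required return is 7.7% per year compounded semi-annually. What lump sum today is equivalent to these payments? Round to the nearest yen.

Periodic rate r = 0.077/2 per half-year.
Level perpetuity: PV = PMT / r = 27,835 / (0.077/2) = ¥722,987.

¥722,987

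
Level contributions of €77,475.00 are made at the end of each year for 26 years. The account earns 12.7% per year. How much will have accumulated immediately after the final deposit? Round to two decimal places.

This is an ordinary annuity: 26 deposits of €77,475.00 at the end of each year.
Periodic rate r = 0.127 per year.
FV = PMT × [((1+r)^n − 1)/r] = 77,475 × [(1+r)^26 − 1] / r = €13,047,727.06

€13,047,727.06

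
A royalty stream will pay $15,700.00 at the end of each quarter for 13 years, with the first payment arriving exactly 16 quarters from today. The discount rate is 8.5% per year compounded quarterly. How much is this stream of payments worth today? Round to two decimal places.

$358,374.58

Ordinary annuity of 52 payments, first payment at period 16.
Periodic rate r = 0.085/4 per quarter; n is counted in quarters.
The ordinary-annuity PV formula values the stream one period before the first payment (period 15); discount that back 15 periods:
PV₀ = 15,700 × [1 − (1+r)^−52] / r × (1+r)^−15 = $358,374.58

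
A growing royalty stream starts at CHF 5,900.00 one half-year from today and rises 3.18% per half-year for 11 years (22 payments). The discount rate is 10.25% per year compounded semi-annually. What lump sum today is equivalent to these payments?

CHF 102,200.38

Periodic rate r = 0.1025/2 per half-year; n is counted in half-years.
Growing ordinary annuity: PV = PMT₁ × [1 − ((1+g)/(1+r))^n] / (r − g) = 5,900 × [1 − ((1+0.0318)/(1+r))^22] / (r − 0.0318) = CHF 102,200.38.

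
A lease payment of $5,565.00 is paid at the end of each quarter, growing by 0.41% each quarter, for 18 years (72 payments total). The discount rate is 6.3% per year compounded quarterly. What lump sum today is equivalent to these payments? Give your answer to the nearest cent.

Periodic rate r = 0.063/4 per quarter; n is counted in quarters.
Growing ordinary annuity: PV = PMT₁ × [1 − ((1+g)/(1+r))^n] / (r − g) = 5,565 × [1 − ((1+0.0041)/(1+r))^72] / (r − 0.0041) = $269,507.18.

$269,507.18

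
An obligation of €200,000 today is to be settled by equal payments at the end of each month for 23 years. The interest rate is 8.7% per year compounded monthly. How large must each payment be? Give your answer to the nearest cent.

€1,678.59

Level ordinary annuity; solve PV = PMT × [(1 − (1+r)^−n)/r] for PMT.
Periodic rate r = 0.087/12 per month; n is counted in months.
With n = 276: PMT = 200,000 / ([(1 − (1+r)^−n)/r]) = €1,678.59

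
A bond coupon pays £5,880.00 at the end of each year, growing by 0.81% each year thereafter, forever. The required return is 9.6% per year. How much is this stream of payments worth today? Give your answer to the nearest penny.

£66,894.20

Periodic rate r = 0.096 per year.
Growing perpetuity (Gordon): PV = PMT₁ / (r − g) = 5,880 / (r − 0.0081) = £66,894.20.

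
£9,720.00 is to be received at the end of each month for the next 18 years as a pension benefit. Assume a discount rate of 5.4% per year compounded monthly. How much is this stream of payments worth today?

This is an ordinary annuity: 216 payments of £9,720.00 at the end of each month.
Periodic rate r = 0.054/12 per month; n is counted in months.
PV = PMT × [(1 − (1+r)^−n)/r] = 9,720 × [1 − (1+r)^−216] / r = £1,341,032.86

£1,341,032.86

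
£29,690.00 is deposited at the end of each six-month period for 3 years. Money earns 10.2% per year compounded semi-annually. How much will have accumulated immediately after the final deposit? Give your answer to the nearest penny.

£202,457.62

This is an ordinary annuity: 6 deposits of £29,690.00 at the end of each six-month period.
Periodic rate r = 0.102/2 per half-year; n is counted in half-years.
FV = PMT × [((1+r)^n − 1)/r] = 29,690 × [(1+r)^6 − 1] / r = £202,457.62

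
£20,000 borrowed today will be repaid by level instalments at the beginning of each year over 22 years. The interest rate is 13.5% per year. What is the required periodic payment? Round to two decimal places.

Level annuity due; solve PV = PMT × [(1 − (1+r)^−n)/r] × (1+r) for PMT.
Periodic rate r = 0.135 per year.
With n = 22: PMT = 20,000 / ([(1 − (1+r)^−n)/r] × (1+r)) = £2,535.21

£2,535.21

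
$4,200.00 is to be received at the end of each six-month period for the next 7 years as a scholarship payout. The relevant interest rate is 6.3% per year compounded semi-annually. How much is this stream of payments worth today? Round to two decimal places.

This is an ordinary annuity: 14 payments of $4,200.00 at the end of each six-month period.
Periodic rate r = 0.063/2 per half-year; n is counted in half-years.
PV = PMT × [(1 − (1+r)^−n)/r] = 4,200 × [1 − (1+r)^−14] / r = $46,962.03

$46,962.03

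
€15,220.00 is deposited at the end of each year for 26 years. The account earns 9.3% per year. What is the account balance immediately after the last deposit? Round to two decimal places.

€1,488,518.58

This is an ordinary annuity: 26 deposits of €15,220.00 at the end of each year.
Periodic rate r = 0.093 per year.
FV = PMT × [((1+r)^n − 1)/r] = 15,220 × [(1+r)^26 − 1] / r = €1,488,518.58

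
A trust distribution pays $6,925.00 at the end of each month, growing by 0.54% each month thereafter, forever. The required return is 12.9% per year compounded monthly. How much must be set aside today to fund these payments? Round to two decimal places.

$1,294,392.52

Periodic rate r = 0.129/12 per month.
Growing perpetuity (Gordon): PV = PMT₁ / (r − g) = 6,925 / (r − 0.0054) = $1,294,392.52.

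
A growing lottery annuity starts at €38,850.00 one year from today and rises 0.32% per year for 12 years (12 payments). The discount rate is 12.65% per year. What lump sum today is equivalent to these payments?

€236,687.36

Periodic rate r = 0.1265 per year.
Growing ordinary annuity: PV = PMT₁ × [1 − ((1+g)/(1+r))^n] / (r − g) = 38,850 × [1 − ((1+0.0032)/(1+r))^12] / (r − 0.0032) = €236,687.36.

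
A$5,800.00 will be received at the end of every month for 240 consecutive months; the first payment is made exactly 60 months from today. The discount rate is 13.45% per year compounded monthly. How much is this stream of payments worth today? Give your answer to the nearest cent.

A$249,622.38

Ordinary annuity of 240 payments, first payment at period 60.
Periodic rate r = 0.1345/12 per month; n is counted in months.
The ordinary-annuity PV formula values the stream one period before the first payment (period 59); discount that back 59 periods:
PV₀ = 5,800 × [1 − (1+r)^−240] / r × (1+r)^−59 = A$249,622.38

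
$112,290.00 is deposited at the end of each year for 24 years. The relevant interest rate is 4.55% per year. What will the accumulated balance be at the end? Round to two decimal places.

$4,711,792.52

This is an ordinary annuity: 24 deposits of $112,290.00 at the end of each year.
Periodic rate r = 0.0455 per year.
FV = PMT × [((1+r)^n − 1)/r] = 112,290 × [(1+r)^24 − 1] / r = $4,711,792.52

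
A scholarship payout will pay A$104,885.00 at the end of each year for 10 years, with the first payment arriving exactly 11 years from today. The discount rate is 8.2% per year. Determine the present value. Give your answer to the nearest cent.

A$317,146.84

Ordinary annuity of 10 payments, first payment at period 11.
Periodic rate r = 0.082 per year.
The ordinary-annuity PV formula values the stream one period before the first payment (period 10); discount that back 10 periods:
PV₀ = 104,885 × [1 − (1+r)^−10] / r × (1+r)^−10 = A$317,146.84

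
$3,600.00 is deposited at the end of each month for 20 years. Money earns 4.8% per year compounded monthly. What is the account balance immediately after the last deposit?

$1,446,030.12

This is an ordinary annuity: 240 deposits of $3,600.00 at the end of each month.
Periodic rate r = 0.048/12 per month; n is counted in months.
FV = PMT × [((1+r)^n − 1)/r] = 3,600 × [(1+r)^240 − 1] / r = $1,446,030.12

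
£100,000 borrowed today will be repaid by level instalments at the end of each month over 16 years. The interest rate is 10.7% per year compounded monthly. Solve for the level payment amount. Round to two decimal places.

£1,089.90

Level ordinary annuity; solve PV = PMT × [(1 − (1+r)^−n)/r] for PMT.
Periodic rate r = 0.107/12 per month; n is counted in months.
With n = 192: PMT = 100,000 / ([(1 − (1+r)^−n)/r]) = £1,089.90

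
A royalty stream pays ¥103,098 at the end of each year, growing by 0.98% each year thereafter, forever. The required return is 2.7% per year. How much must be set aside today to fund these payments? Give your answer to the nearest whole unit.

Periodic rate r = 0.027 per year.
Growing perpetuity (Gordon): PV = PMT₁ / (r − g) = 103,098 / (r − 0.0098) = ¥5,994,070.

¥5,994,070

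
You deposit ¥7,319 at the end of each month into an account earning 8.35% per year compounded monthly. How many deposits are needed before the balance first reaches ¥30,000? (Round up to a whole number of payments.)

5 payments

Periodic rate r = 0.0835/12 per month; n is counted in months.
Ordinary annuity FV: 30,000 = 7,319 × [((1+r)^n − 1)/r].
(1+r)^n = 1 + 30,000 × r / 7,319, so n = ln(1 + 30,000·r/7,319) / ln(1+r) = 4.06.
Round up to a whole number of payments: n = 5.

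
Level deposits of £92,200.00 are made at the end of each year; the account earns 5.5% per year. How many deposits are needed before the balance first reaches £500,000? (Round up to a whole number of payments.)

Periodic rate r = 0.055 per year.
Ordinary annuity FV: 500,000 = 92,200 × [((1+r)^n − 1)/r].
(1+r)^n = 1 + 500,000 × r / 92,200, so n = ln(1 + 500,000·r/92,200) / ln(1+r) = 4.88.
Round up to a whole number of payments: n = 5.

5 payments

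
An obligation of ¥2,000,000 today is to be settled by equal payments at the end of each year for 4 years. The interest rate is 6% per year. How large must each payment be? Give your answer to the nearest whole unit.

Level ordinary annuity; solve PV = PMT × [(1 − (1+r)^−n)/r] for PMT.
Periodic rate r = 0.06 per year.
With n = 4: PMT = 2,000,000 / ([(1 − (1+r)^−n)/r]) = ¥577,183

¥577,183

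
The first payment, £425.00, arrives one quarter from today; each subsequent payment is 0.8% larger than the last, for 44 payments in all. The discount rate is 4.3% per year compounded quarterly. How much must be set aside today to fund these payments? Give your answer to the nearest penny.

Periodic rate r = 0.043/4 per quarter; n is counted in quarters.
Growing ordinary annuity: PV = PMT₁ × [1 − ((1+g)/(1+r))^n] / (r − g) = 425 × [1 − ((1+0.008)/(1+r))^44] / (r − 0.008) = £17,458.97.

£17,458.97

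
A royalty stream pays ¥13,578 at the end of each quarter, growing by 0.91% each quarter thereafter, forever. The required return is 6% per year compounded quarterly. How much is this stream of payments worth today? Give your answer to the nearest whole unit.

¥2,301,356

Periodic rate r = 0.06/4 per quarter.
Growing perpetuity (Gordon): PV = PMT₁ / (r − g) = 13,578 / (r − 0.0091) = ¥2,301,356.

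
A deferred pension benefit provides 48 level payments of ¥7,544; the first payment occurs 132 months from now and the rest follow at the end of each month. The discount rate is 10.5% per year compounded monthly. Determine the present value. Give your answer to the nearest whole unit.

¥94,115

Ordinary annuity of 48 payments, first payment at period 132.
Periodic rate r = 0.105/12 per month; n is counted in months.
The ordinary-annuity PV formula values the stream one period before the first payment (period 131); discount that back 131 periods:
PV₀ = 7,544 × [1 − (1+r)^−48] / r × (1+r)^−131 = ¥94,115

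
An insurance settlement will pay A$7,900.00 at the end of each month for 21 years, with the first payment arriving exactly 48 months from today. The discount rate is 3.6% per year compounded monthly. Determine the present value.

Ordinary annuity of 252 payments, first payment at period 48.
Periodic rate r = 0.036/12 per month; n is counted in months.
The ordinary-annuity PV formula values the stream one period before the first payment (period 47); discount that back 47 periods:
PV₀ = 7,900 × [1 − (1+r)^−252] / r × (1+r)^−47 = A$1,212,211.53

A$1,212,211.53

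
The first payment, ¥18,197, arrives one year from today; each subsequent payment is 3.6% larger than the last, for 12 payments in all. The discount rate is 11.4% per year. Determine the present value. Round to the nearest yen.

¥135,661

Periodic rate r = 0.114 per year.
Growing ordinary annuity: PV = PMT₁ × [1 − ((1+g)/(1+r))^n] / (r − g) = 18,197 × [1 − ((1+0.036)/(1+r))^12] / (r − 0.036) = ¥135,661.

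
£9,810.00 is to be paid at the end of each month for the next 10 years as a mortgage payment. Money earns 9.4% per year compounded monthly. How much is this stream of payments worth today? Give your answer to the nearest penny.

£761,346.39

This is an ordinary annuity: 120 payments of £9,810.00 at the end of each month.
Periodic rate r = 0.094/12 per month; n is counted in months.
PV = PMT × [(1 − (1+r)^−n)/r] = 9,810 × [1 − (1+r)^−120] / r = £761,346.39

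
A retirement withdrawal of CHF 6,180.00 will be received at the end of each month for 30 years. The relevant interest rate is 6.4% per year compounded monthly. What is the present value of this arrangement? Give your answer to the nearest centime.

This is an ordinary annuity: 360 payments of CHF 6,180.00 at the end of each month.
Periodic rate r = 0.064/12 per month; n is counted in months.
PV = PMT × [(1 − (1+r)^−n)/r] = 6,180 × [1 − (1+r)^−360] / r = CHF 988,000.26

CHF 988,000.26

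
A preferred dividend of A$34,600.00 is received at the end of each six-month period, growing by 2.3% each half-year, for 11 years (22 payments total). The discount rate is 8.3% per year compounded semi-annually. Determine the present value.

A$609,417.79

Periodic rate r = 0.083/2 per half-year; n is counted in half-years.
Growing ordinary annuity: PV = PMT₁ × [1 − ((1+g)/(1+r))^n] / (r − g) = 34,600 × [1 − ((1+0.023)/(1+r))^22] / (r − 0.023) = A$609,417.79.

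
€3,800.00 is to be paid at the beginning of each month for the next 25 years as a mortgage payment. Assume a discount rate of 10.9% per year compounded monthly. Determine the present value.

This is an annuity due: 300 payments of €3,800.00 at the beginning of each month.
Periodic rate r = 0.109/12 per month; n is counted in months.
PV = PMT × [(1 − (1+r)^−n)/r] × (1+r) = 3,800 × [1 − (1+r)^−300] / r × (1+r) = €394,135.89

€394,135.89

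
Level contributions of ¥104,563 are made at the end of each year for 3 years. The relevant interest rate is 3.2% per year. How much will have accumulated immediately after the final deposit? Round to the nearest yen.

This is an ordinary annuity: 3 deposits of ¥104,563 at the end of each year.
Periodic rate r = 0.032 per year.
FV = PMT × [((1+r)^n − 1)/r] = 104,563 × [(1+r)^3 − 1] / r = ¥323,834

¥323,834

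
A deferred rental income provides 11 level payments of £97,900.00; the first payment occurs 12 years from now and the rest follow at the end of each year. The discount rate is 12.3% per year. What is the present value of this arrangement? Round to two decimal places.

£160,158.85

Ordinary annuity of 11 payments, first payment at period 12.
Periodic rate r = 0.123 per year.
The ordinary-annuity PV formula values the stream one period before the first payment (period 11); discount that back 11 periods:
PV₀ = 97,900 × [1 − (1+r)^−11] / r × (1+r)^−11 = £160,158.85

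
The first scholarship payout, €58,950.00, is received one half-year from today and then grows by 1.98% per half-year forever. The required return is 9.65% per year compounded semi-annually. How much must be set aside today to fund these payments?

€2,072,056.24

Periodic rate r = 0.0965/2 per half-year.
Growing perpetuity (Gordon): PV = PMT₁ / (r − g) = 58,950 / (r − 0.0198) = €2,072,056.24.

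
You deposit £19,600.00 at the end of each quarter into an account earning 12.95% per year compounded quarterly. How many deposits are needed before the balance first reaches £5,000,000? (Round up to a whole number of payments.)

70 payments

Periodic rate r = 0.1295/4 per quarter; n is counted in quarters.
Ordinary annuity FV: 5,000,000 = 19,600 × [((1+r)^n − 1)/r].
(1+r)^n = 1 + 5,000,000 × r / 19,600, so n = ln(1 + 5,000,000·r/19,600) / ln(1+r) = 69.85.
Round up to a whole number of payments: n = 70.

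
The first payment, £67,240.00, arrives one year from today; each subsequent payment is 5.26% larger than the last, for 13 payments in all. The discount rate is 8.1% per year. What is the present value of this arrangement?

£692,666.24

Periodic rate r = 0.081 per year.
Growing ordinary annuity: PV = PMT₁ × [1 − ((1+g)/(1+r))^n] / (r − g) = 67,240 × [1 − ((1+0.0526)/(1+r))^13] / (r − 0.0526) = £692,666.24.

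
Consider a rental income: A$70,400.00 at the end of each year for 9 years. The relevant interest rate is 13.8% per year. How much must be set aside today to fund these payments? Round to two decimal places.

A$350,772.49

This is an ordinary annuity: 9 payments of A$70,400.00 at the end of each year.
Periodic rate r = 0.138 per year.
PV = PMT × [(1 − (1+r)^−n)/r] = 70,400 × [1 − (1+r)^−9] / r = A$350,772.49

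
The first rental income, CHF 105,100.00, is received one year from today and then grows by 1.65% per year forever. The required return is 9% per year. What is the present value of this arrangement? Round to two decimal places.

Periodic rate r = 0.09 per year.
Growing perpetuity (Gordon): PV = PMT₁ / (r − g) = 105,100 / (r − 0.0165) = CHF 1,429,931.97.

CHF 1,429,931.97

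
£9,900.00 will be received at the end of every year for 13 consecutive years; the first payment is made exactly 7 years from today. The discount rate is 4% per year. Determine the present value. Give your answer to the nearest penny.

£78,128.85

Ordinary annuity of 13 payments, first payment at period 7.
Periodic rate r = 0.04 per year.
The ordinary-annuity PV formula values the stream one period before the first payment (period 6); discount that back 6 periods:
PV₀ = 9,900 × [1 − (1+r)^−13] / r × (1+r)^−6 = £78,128.85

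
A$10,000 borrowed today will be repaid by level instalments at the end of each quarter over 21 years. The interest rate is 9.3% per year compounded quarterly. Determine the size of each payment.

Level ordinary annuity; solve PV = PMT × [(1 − (1+r)^−n)/r] for PMT.
Periodic rate r = 0.093/4 per quarter; n is counted in quarters.
With n = 84: PMT = 10,000 / ([(1 − (1+r)^−n)/r]) = A$271.95

A$271.95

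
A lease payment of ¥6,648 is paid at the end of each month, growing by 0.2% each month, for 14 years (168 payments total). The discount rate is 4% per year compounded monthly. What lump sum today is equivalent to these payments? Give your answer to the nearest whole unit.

Periodic rate r = 0.04/12 per month; n is counted in months.
Growing ordinary annuity: PV = PMT₁ × [1 − ((1+g)/(1+r))^n] / (r − g) = 6,648 × [1 − ((1+0.002)/(1+r))^168] / (r − 0.002) = ¥998,240.

¥998,240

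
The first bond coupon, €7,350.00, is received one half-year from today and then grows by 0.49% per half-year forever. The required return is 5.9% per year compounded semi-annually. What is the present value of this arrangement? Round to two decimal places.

Periodic rate r = 0.059/2 per half-year.
Growing perpetuity (Gordon): PV = PMT₁ / (r − g) = 7,350 / (r − 0.0049) = €298,780.49.

€298,780.49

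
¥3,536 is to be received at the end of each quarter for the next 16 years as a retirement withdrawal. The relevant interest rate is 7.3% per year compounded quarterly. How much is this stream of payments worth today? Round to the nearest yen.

¥132,861

This is an ordinary annuity: 64 payments of ¥3,536 at the end of each quarter.
Periodic rate r = 0.073/4 per quarter; n is counted in quarters.
PV = PMT × [(1 − (1+r)^−n)/r] = 3,536 × [1 − (1+r)^−64] / r = ¥132,861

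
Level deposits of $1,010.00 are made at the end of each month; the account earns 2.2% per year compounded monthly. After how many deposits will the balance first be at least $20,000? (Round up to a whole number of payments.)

20 payments

Periodic rate r = 0.022/12 per month; n is counted in months.
Ordinary annuity FV: 20,000 = 1,010 × [((1+r)^n − 1)/r].
(1+r)^n = 1 + 20,000 × r / 1,010, so n = ln(1 + 20,000·r/1,010) / ln(1+r) = 19.47.
Round up to a whole number of payments: n = 20.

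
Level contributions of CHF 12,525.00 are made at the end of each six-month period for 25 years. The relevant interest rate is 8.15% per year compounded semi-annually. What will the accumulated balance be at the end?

CHF 1,957,131.65

This is an ordinary annuity: 50 deposits of CHF 12,525.00 at the end of each six-month period.
Periodic rate r = 0.0815/2 per half-year; n is counted in half-years.
FV = PMT × [((1+r)^n − 1)/r] = 12,525 × [(1+r)^50 − 1] / r = CHF 1,957,131.65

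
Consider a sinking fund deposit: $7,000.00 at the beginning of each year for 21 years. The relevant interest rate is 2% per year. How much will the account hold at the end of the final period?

This is an annuity due: 21 deposits of $7,000.00 at the beginning of each year.
Periodic rate r = 0.02 per year.
FV = PMT × [((1+r)^n − 1)/r] × (1+r) = 7,000 × [(1+r)^21 − 1] / r × (1+r) = $184,092.88

$184,092.88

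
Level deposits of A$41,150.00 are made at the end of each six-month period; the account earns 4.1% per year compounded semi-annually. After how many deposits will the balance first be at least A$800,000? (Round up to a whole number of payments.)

Periodic rate r = 0.041/2 per half-year; n is counted in half-years.
Ordinary annuity FV: 800,000 = 41,150 × [((1+r)^n − 1)/r].
(1+r)^n = 1 + 800,000 × r / 41,150, so n = ln(1 + 800,000·r/41,150) / ln(1+r) = 16.53.
Round up to a whole number of payments: n = 17.

17 payments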